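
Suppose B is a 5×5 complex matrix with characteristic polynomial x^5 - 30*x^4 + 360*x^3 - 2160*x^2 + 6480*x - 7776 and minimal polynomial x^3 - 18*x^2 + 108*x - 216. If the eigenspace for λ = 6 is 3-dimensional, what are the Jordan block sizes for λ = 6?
Block sizes for λ = 6: [3, 1, 1]

Step 1 — from the characteristic polynomial, algebraic multiplicity of λ = 6 is 5. From dim ker(B − (6)·I) = 3, there are exactly 3 Jordan blocks for λ = 6.
Step 2 — from the minimal polynomial, the factor (x − 6)^3 tells us the largest block for λ = 6 has size 3.
Step 3 — with total size 5, 3 blocks, and largest block 3, the block sizes (in nonincreasing order) are [3, 1, 1].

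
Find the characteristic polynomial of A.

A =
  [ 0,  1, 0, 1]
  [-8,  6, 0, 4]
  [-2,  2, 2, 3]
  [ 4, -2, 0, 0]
x^4 - 8*x^3 + 24*x^2 - 32*x + 16

Expanding det(x·I − A) (e.g. by cofactor expansion or by noting that A is similar to its Jordan form J, which has the same characteristic polynomial as A) gives
  χ_A(x) = x^4 - 8*x^3 + 24*x^2 - 32*x + 16
which factors as (x - 2)^4. The eigenvalues (with algebraic multiplicities) are λ = 2 with multiplicity 4.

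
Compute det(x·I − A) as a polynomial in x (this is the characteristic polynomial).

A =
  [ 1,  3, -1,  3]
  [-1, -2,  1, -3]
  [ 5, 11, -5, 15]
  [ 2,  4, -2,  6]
x^4

Expanding det(x·I − A) (e.g. by cofactor expansion or by noting that A is similar to its Jordan form J, which has the same characteristic polynomial as A) gives
  χ_A(x) = x^4
which factors as x^4. The eigenvalues (with algebraic multiplicities) are λ = 0 with multiplicity 4.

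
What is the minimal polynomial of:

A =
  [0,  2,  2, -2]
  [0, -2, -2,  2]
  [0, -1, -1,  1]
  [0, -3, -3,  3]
x^2

The characteristic polynomial is χ_A(x) = x^4, so the eigenvalues are known. The minimal polynomial is
  m_A(x) = Π_λ (x − λ)^{k_λ}
where k_λ is the size of the *largest* Jordan block for λ (equivalently, the smallest k with (A − λI)^k v = 0 for every generalised eigenvector v of λ).

  λ = 0: largest Jordan block has size 2, contributing (x − 0)^2

So m_A(x) = x^2 = x^2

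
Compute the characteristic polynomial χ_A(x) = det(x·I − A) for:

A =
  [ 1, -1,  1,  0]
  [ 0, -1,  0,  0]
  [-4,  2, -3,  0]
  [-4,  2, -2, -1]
x^4 + 4*x^3 + 6*x^2 + 4*x + 1

Expanding det(x·I − A) (e.g. by cofactor expansion or by noting that A is similar to its Jordan form J, which has the same characteristic polynomial as A) gives
  χ_A(x) = x^4 + 4*x^3 + 6*x^2 + 4*x + 1
which factors as (x + 1)^4. The eigenvalues (with algebraic multiplicities) are λ = -1 with multiplicity 4.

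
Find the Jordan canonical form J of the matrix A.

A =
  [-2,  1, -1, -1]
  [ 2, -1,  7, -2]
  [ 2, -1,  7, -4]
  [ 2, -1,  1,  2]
J_3(0) ⊕ J_1(6)

The characteristic polynomial is
  det(x·I − A) = x^4 - 6*x^3 = x^3*(x - 6)

Eigenvalues and multiplicities (the geometric multiplicity of λ is n − rank(A − λI), which equals the number of Jordan blocks for λ):
  λ = 0: algebraic multiplicity = 3, geometric multiplicity = 1
  λ = 6: algebraic multiplicity = 1, geometric multiplicity = 1

Determining the block sizes for each eigenvalue:
  λ = 0: one block (gm = 1), so the single block has size am = 3 → block sizes [3]
  λ = 6: one block (gm = 1), so the single block has size am = 1 → block sizes [1]

Assembling the blocks gives a Jordan form
J =
  [0, 1, 0, 0]
  [0, 0, 1, 0]
  [0, 0, 0, 0]
  [0, 0, 0, 6]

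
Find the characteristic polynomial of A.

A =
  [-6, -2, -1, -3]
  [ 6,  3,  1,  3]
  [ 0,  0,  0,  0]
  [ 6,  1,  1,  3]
x^4

Expanding det(x·I − A) (e.g. by cofactor expansion or by noting that A is similar to its Jordan form J, which has the same characteristic polynomial as A) gives
  χ_A(x) = x^4
which factors as x^4. The eigenvalues (with algebraic multiplicities) are λ = 0 with multiplicity 4.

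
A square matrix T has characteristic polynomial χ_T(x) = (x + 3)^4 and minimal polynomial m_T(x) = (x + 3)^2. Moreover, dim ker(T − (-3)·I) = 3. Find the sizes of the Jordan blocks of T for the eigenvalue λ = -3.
Block sizes for λ = -3: [2, 1, 1]

Step 1 — from the characteristic polynomial, algebraic multiplicity of λ = -3 is 4. From dim ker(T − (-3)·I) = 3, there are exactly 3 Jordan blocks for λ = -3.
Step 2 — from the minimal polynomial, the factor (x + 3)^2 tells us the largest block for λ = -3 has size 2.
Step 3 — with total size 4, 3 blocks, and largest block 2, the block sizes (in nonincreasing order) are [2, 1, 1].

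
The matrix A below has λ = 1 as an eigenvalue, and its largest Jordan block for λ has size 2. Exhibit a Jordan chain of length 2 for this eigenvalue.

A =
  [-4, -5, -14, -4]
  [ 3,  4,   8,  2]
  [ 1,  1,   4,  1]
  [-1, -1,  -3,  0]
A Jordan chain for λ = 1 of length 2:
v_1 = (-5, 3, 1, -1)ᵀ
v_2 = (1, 0, 0, 0)ᵀ

Let N = A − (1)·I. We want v_2 with N^2 v_2 = 0 but N^1 v_2 ≠ 0; then v_{j-1} := N · v_j for j = 2, …, 2.

Pick v_2 = (1, 0, 0, 0)ᵀ.
Then v_1 = N · v_2 = (-5, 3, 1, -1)ᵀ.

Sanity check: (A − (1)·I) v_1 = (0, 0, 0, 0)ᵀ = 0. ✓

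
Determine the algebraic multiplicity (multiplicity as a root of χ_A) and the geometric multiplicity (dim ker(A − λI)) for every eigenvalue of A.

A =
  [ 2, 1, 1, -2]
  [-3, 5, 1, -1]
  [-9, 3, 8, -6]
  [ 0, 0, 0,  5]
λ = 5: alg = 4, geom = 2

Step 1 — factor the characteristic polynomial to read off the algebraic multiplicities:
  χ_A(x) = (x - 5)^4

Step 2 — compute geometric multiplicities via the rank-nullity identity g(λ) = n − rank(A − λI):
  rank(A − (5)·I) = 2, so dim ker(A − (5)·I) = n − 2 = 2

Summary:
  λ = 5: algebraic multiplicity = 4, geometric multiplicity = 2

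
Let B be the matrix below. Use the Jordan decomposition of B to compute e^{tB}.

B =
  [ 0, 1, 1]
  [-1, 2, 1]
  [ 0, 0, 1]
e^{tB} =
  [-t*exp(t) + exp(t), t*exp(t), t*exp(t)]
  [-t*exp(t), t*exp(t) + exp(t), t*exp(t)]
  [0, 0, exp(t)]

Strategy: write B = P · J · P⁻¹ where J is a Jordan canonical form, so e^{tB} = P · e^{tJ} · P⁻¹, and e^{tJ} can be computed block-by-block.

B has Jordan form
J =
  [1, 1, 0]
  [0, 1, 0]
  [0, 0, 1]
(up to reordering of blocks).

Per-block formulas:
  For a 1×1 block at λ = 1: exp(t · [1]) = [e^(1t)].
  For a 2×2 Jordan block J_2(1): exp(t · J_2(1)) = e^(1t)·(I + t·N), where N is the 2×2 nilpotent shift.

After assembling e^{tJ} and conjugating by P, we get:

e^{tB} =
  [-t*exp(t) + exp(t), t*exp(t), t*exp(t)]
  [-t*exp(t), t*exp(t) + exp(t), t*exp(t)]
  [0, 0, exp(t)]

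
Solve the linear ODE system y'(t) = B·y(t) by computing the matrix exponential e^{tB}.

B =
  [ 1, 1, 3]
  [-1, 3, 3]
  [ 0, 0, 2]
e^{tB} =
  [-t*exp(2*t) + exp(2*t), t*exp(2*t), 3*t*exp(2*t)]
  [-t*exp(2*t), t*exp(2*t) + exp(2*t), 3*t*exp(2*t)]
  [0, 0, exp(2*t)]

Strategy: write B = P · J · P⁻¹ where J is a Jordan canonical form, so e^{tB} = P · e^{tJ} · P⁻¹, and e^{tJ} can be computed block-by-block.

B has Jordan form
J =
  [2, 1, 0]
  [0, 2, 0]
  [0, 0, 2]
(up to reordering of blocks).

Per-block formulas:
  For a 2×2 Jordan block J_2(2): exp(t · J_2(2)) = e^(2t)·(I + t·N), where N is the 2×2 nilpotent shift.
  For a 1×1 block at λ = 2: exp(t · [2]) = [e^(2t)].

After assembling e^{tJ} and conjugating by P, we get:

e^{tB} =
  [-t*exp(2*t) + exp(2*t), t*exp(2*t), 3*t*exp(2*t)]
  [-t*exp(2*t), t*exp(2*t) + exp(2*t), 3*t*exp(2*t)]
  [0, 0, exp(2*t)]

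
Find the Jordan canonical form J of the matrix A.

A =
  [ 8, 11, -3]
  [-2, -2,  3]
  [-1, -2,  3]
J_3(3)

The characteristic polynomial is
  det(x·I − A) = x^3 - 9*x^2 + 27*x - 27 = (x - 3)^3

Eigenvalues and multiplicities (the geometric multiplicity of λ is n − rank(A − λI), which equals the number of Jordan blocks for λ):
  λ = 3: algebraic multiplicity = 3, geometric multiplicity = 1

Determining the block sizes for each eigenvalue:
  λ = 3: one block (gm = 1), so the single block has size am = 3 → block sizes [3]

Assembling the blocks gives a Jordan form
J =
  [3, 1, 0]
  [0, 3, 1]
  [0, 0, 3]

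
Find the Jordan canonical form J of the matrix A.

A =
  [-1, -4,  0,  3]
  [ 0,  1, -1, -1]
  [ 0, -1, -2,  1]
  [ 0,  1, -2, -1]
J_3(-1) ⊕ J_1(0)

The characteristic polynomial is
  det(x·I − A) = x^4 + 3*x^3 + 3*x^2 + x = x*(x + 1)^3

Eigenvalues and multiplicities (the geometric multiplicity of λ is n − rank(A − λI), which equals the number of Jordan blocks for λ):
  λ = -1: algebraic multiplicity = 3, geometric multiplicity = 1
  λ = 0: algebraic multiplicity = 1, geometric multiplicity = 1

Determining the block sizes for each eigenvalue:
  λ = -1: one block (gm = 1), so the single block has size am = 3 → block sizes [3]
  λ = 0: one block (gm = 1), so the single block has size am = 1 → block sizes [1]

Assembling the blocks gives a Jordan form
J =
  [-1,  1,  0, 0]
  [ 0, -1,  1, 0]
  [ 0,  0, -1, 0]
  [ 0,  0,  0, 0]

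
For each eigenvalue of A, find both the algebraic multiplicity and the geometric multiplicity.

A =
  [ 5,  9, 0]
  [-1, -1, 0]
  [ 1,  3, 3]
λ = 2: alg = 2, geom = 1; λ = 3: alg = 1, geom = 1

Step 1 — factor the characteristic polynomial to read off the algebraic multiplicities:
  χ_A(x) = (x - 3)*(x - 2)^2

Step 2 — compute geometric multiplicities via the rank-nullity identity g(λ) = n − rank(A − λI):
  rank(A − (2)·I) = 2, so dim ker(A − (2)·I) = n − 2 = 1
  rank(A − (3)·I) = 2, so dim ker(A − (3)·I) = n − 2 = 1

Summary:
  λ = 2: algebraic multiplicity = 2, geometric multiplicity = 1
  λ = 3: algebraic multiplicity = 1, geometric multiplicity = 1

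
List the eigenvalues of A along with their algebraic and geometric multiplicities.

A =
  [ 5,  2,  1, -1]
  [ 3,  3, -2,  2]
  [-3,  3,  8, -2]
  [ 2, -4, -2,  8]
λ = 6: alg = 4, geom = 2

Step 1 — factor the characteristic polynomial to read off the algebraic multiplicities:
  χ_A(x) = (x - 6)^4

Step 2 — compute geometric multiplicities via the rank-nullity identity g(λ) = n − rank(A − λI):
  rank(A − (6)·I) = 2, so dim ker(A − (6)·I) = n − 2 = 2

Summary:
  λ = 6: algebraic multiplicity = 4, geometric multiplicity = 2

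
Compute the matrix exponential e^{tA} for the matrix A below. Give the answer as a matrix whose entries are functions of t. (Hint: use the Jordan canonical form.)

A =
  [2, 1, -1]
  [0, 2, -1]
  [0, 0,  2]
e^{tA} =
  [exp(2*t), t*exp(2*t), -t^2*exp(2*t)/2 - t*exp(2*t)]
  [0, exp(2*t), -t*exp(2*t)]
  [0, 0, exp(2*t)]

Strategy: write A = P · J · P⁻¹ where J is a Jordan canonical form, so e^{tA} = P · e^{tJ} · P⁻¹, and e^{tJ} can be computed block-by-block.

A has Jordan form
J =
  [2, 1, 0]
  [0, 2, 1]
  [0, 0, 2]
(up to reordering of blocks).

Per-block formulas:
  For a 3×3 Jordan block J_3(2): exp(t · J_3(2)) = e^(2t)·(I + t·N + (t^2/2)·N^2), where N is the 3×3 nilpotent shift.

After assembling e^{tJ} and conjugating by P, we get:

e^{tA} =
  [exp(2*t), t*exp(2*t), -t^2*exp(2*t)/2 - t*exp(2*t)]
  [0, exp(2*t), -t*exp(2*t)]
  [0, 0, exp(2*t)]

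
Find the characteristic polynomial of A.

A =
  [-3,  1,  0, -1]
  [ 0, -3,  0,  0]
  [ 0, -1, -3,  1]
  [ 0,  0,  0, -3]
x^4 + 12*x^3 + 54*x^2 + 108*x + 81

Expanding det(x·I − A) (e.g. by cofactor expansion or by noting that A is similar to its Jordan form J, which has the same characteristic polynomial as A) gives
  χ_A(x) = x^4 + 12*x^3 + 54*x^2 + 108*x + 81
which factors as (x + 3)^4. The eigenvalues (with algebraic multiplicities) are λ = -3 with multiplicity 4.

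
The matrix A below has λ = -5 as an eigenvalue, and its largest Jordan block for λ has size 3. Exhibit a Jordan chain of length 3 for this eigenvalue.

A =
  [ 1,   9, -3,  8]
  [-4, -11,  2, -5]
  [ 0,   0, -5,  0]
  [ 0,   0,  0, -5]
A Jordan chain for λ = -5 of length 3:
v_1 = (3, -2, 0, 0)ᵀ
v_2 = (8, -5, 0, 0)ᵀ
v_3 = (0, 0, 0, 1)ᵀ

Let N = A − (-5)·I. We want v_3 with N^3 v_3 = 0 but N^2 v_3 ≠ 0; then v_{j-1} := N · v_j for j = 3, …, 2.

Pick v_3 = (0, 0, 0, 1)ᵀ.
Then v_2 = N · v_3 = (8, -5, 0, 0)ᵀ.
Then v_1 = N · v_2 = (3, -2, 0, 0)ᵀ.

Sanity check: (A − (-5)·I) v_1 = (0, 0, 0, 0)ᵀ = 0. ✓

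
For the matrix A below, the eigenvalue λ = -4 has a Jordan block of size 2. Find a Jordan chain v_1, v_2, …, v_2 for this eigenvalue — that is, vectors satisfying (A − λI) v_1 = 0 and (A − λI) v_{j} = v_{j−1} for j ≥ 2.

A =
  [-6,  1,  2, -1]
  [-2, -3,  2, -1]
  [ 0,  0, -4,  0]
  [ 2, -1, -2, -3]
A Jordan chain for λ = -4 of length 2:
v_1 = (-2, -2, 0, 2)ᵀ
v_2 = (1, 0, 0, 0)ᵀ

Let N = A − (-4)·I. We want v_2 with N^2 v_2 = 0 but N^1 v_2 ≠ 0; then v_{j-1} := N · v_j for j = 2, …, 2.

Pick v_2 = (1, 0, 0, 0)ᵀ.
Then v_1 = N · v_2 = (-2, -2, 0, 2)ᵀ.

Sanity check: (A − (-4)·I) v_1 = (0, 0, 0, 0)ᵀ = 0. ✓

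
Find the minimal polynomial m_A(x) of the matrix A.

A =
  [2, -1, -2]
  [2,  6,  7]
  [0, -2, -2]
x^3 - 6*x^2 + 12*x - 8

The characteristic polynomial is χ_A(x) = (x - 2)^3, so the eigenvalues are known. The minimal polynomial is
  m_A(x) = Π_λ (x − λ)^{k_λ}
where k_λ is the size of the *largest* Jordan block for λ (equivalently, the smallest k with (A − λI)^k v = 0 for every generalised eigenvector v of λ).

  λ = 2: largest Jordan block has size 3, contributing (x − 2)^3

So m_A(x) = (x - 2)^3 = x^3 - 6*x^2 + 12*x - 8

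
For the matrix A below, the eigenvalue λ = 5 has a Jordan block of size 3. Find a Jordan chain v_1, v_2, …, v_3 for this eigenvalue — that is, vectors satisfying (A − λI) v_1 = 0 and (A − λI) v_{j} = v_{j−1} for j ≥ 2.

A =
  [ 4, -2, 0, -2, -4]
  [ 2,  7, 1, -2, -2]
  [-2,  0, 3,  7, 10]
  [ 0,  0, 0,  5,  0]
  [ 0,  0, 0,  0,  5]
A Jordan chain for λ = 5 of length 3:
v_1 = (6, -3, -6, 0, 0)ᵀ
v_2 = (-10, 2, 13, 0, 0)ᵀ
v_3 = (4, 0, 0, 3, 0)ᵀ

Let N = A − (5)·I. We want v_3 with N^3 v_3 = 0 but N^2 v_3 ≠ 0; then v_{j-1} := N · v_j for j = 3, …, 2.

Pick v_3 = (4, 0, 0, 3, 0)ᵀ.
Then v_2 = N · v_3 = (-10, 2, 13, 0, 0)ᵀ.
Then v_1 = N · v_2 = (6, -3, -6, 0, 0)ᵀ.

Sanity check: (A − (5)·I) v_1 = (0, 0, 0, 0, 0)ᵀ = 0. ✓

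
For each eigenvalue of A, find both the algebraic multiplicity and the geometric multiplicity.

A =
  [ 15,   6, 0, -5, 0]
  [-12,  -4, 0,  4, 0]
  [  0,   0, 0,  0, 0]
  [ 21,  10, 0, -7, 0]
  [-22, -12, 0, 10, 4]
λ = 0: alg = 3, geom = 2; λ = 4: alg = 2, geom = 2

Step 1 — factor the characteristic polynomial to read off the algebraic multiplicities:
  χ_A(x) = x^3*(x - 4)^2

Step 2 — compute geometric multiplicities via the rank-nullity identity g(λ) = n − rank(A − λI):
  rank(A − (0)·I) = 3, so dim ker(A − (0)·I) = n − 3 = 2
  rank(A − (4)·I) = 3, so dim ker(A − (4)·I) = n − 3 = 2

Summary:
  λ = 0: algebraic multiplicity = 3, geometric multiplicity = 2
  λ = 4: algebraic multiplicity = 2, geometric multiplicity = 2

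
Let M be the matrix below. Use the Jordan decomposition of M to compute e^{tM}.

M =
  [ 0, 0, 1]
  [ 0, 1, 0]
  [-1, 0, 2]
e^{tM} =
  [-t*exp(t) + exp(t), 0, t*exp(t)]
  [0, exp(t), 0]
  [-t*exp(t), 0, t*exp(t) + exp(t)]

Strategy: write M = P · J · P⁻¹ where J is a Jordan canonical form, so e^{tM} = P · e^{tJ} · P⁻¹, and e^{tJ} can be computed block-by-block.

M has Jordan form
J =
  [1, 1, 0]
  [0, 1, 0]
  [0, 0, 1]
(up to reordering of blocks).

Per-block formulas:
  For a 1×1 block at λ = 1: exp(t · [1]) = [e^(1t)].
  For a 2×2 Jordan block J_2(1): exp(t · J_2(1)) = e^(1t)·(I + t·N), where N is the 2×2 nilpotent shift.

After assembling e^{tJ} and conjugating by P, we get:

e^{tM} =
  [-t*exp(t) + exp(t), 0, t*exp(t)]
  [0, exp(t), 0]
  [-t*exp(t), 0, t*exp(t) + exp(t)]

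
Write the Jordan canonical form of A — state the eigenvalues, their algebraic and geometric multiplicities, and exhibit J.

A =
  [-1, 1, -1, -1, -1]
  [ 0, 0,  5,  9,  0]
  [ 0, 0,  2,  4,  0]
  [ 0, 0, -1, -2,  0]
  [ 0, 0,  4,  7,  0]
J_1(-1) ⊕ J_3(0) ⊕ J_1(0)

The characteristic polynomial is
  det(x·I − A) = x^5 + x^4 = x^4*(x + 1)

Eigenvalues and multiplicities (the geometric multiplicity of λ is n − rank(A − λI), which equals the number of Jordan blocks for λ):
  λ = -1: algebraic multiplicity = 1, geometric multiplicity = 1
  λ = 0: algebraic multiplicity = 4, geometric multiplicity = 2

Determining the block sizes for each eigenvalue:
  λ = -1: one block (gm = 1), so the single block has size am = 1 → block sizes [1]
  λ = 0: with am = 4 and gm = 2, the partition is not yet determined (e.g. several partitions of 4 into 2 parts exist). Let N = A − (0)·I. Computing rank(N^1) = 3, rank(N^2) = 2, rank(N^3) = 1; the number of blocks of size ≥ j is rank(N^{j−1}) − rank(N^j), giving [2, 1, 1]. So we have 1 block(s) of size 3, 1 block(s) of size 1 → block sizes [3, 1]

Assembling the blocks gives a Jordan form
J =
  [-1, 0, 0, 0, 0]
  [ 0, 0, 1, 0, 0]
  [ 0, 0, 0, 1, 0]
  [ 0, 0, 0, 0, 0]
  [ 0, 0, 0, 0, 0]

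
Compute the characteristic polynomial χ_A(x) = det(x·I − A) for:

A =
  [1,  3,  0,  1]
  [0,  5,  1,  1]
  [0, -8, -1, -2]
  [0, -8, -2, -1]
x^4 - 4*x^3 + 6*x^2 - 4*x + 1

Expanding det(x·I − A) (e.g. by cofactor expansion or by noting that A is similar to its Jordan form J, which has the same characteristic polynomial as A) gives
  χ_A(x) = x^4 - 4*x^3 + 6*x^2 - 4*x + 1
which factors as (x - 1)^4. The eigenvalues (with algebraic multiplicities) are λ = 1 with multiplicity 4.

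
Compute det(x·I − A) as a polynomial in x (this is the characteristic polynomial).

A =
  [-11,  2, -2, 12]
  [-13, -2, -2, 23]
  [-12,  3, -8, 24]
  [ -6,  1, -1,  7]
x^4 + 14*x^3 + 60*x^2 + 50*x - 125

Expanding det(x·I − A) (e.g. by cofactor expansion or by noting that A is similar to its Jordan form J, which has the same characteristic polynomial as A) gives
  χ_A(x) = x^4 + 14*x^3 + 60*x^2 + 50*x - 125
which factors as (x - 1)*(x + 5)^3. The eigenvalues (with algebraic multiplicities) are λ = -5 with multiplicity 3, λ = 1 with multiplicity 1.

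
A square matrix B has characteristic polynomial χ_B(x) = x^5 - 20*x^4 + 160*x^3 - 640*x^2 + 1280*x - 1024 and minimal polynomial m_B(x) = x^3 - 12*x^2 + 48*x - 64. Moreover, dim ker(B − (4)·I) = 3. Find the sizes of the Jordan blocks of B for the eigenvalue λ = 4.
Block sizes for λ = 4: [3, 1, 1]

Step 1 — from the characteristic polynomial, algebraic multiplicity of λ = 4 is 5. From dim ker(B − (4)·I) = 3, there are exactly 3 Jordan blocks for λ = 4.
Step 2 — from the minimal polynomial, the factor (x − 4)^3 tells us the largest block for λ = 4 has size 3.
Step 3 — with total size 5, 3 blocks, and largest block 3, the block sizes (in nonincreasing order) are [3, 1, 1].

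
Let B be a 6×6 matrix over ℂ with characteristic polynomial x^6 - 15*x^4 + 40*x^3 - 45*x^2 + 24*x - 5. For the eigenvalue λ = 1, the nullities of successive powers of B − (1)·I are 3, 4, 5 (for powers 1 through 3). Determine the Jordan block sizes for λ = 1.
Block sizes for λ = 1: [3, 1, 1]

From the dimensions of kernels of powers, the number of Jordan blocks of size at least j is d_j − d_{j−1} where d_j = dim ker(N^j) (with d_0 = 0). Computing the differences gives [3, 1, 1].
The number of blocks of size exactly k is (#blocks of size ≥ k) − (#blocks of size ≥ k + 1), so the partition is: 2 block(s) of size 1, 1 block(s) of size 3.
In nonincreasing order the block sizes are [3, 1, 1].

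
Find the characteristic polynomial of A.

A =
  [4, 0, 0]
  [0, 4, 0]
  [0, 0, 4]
x^3 - 12*x^2 + 48*x - 64

Expanding det(x·I − A) (e.g. by cofactor expansion or by noting that A is similar to its Jordan form J, which has the same characteristic polynomial as A) gives
  χ_A(x) = x^3 - 12*x^2 + 48*x - 64
which factors as (x - 4)^3. The eigenvalues (with algebraic multiplicities) are λ = 4 with multiplicity 3.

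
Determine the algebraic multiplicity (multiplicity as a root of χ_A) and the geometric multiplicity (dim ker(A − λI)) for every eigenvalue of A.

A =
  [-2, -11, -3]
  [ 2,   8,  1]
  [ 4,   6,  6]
λ = 4: alg = 3, geom = 1

Step 1 — factor the characteristic polynomial to read off the algebraic multiplicities:
  χ_A(x) = (x - 4)^3

Step 2 — compute geometric multiplicities via the rank-nullity identity g(λ) = n − rank(A − λI):
  rank(A − (4)·I) = 2, so dim ker(A − (4)·I) = n − 2 = 1

Summary:
  λ = 4: algebraic multiplicity = 3, geometric multiplicity = 1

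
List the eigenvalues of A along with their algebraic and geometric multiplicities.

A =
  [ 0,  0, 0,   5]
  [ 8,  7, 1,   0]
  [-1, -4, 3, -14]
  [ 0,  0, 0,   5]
λ = 0: alg = 1, geom = 1; λ = 5: alg = 3, geom = 1

Step 1 — factor the characteristic polynomial to read off the algebraic multiplicities:
  χ_A(x) = x*(x - 5)^3

Step 2 — compute geometric multiplicities via the rank-nullity identity g(λ) = n − rank(A − λI):
  rank(A − (0)·I) = 3, so dim ker(A − (0)·I) = n − 3 = 1
  rank(A − (5)·I) = 3, so dim ker(A − (5)·I) = n − 3 = 1

Summary:
  λ = 0: algebraic multiplicity = 1, geometric multiplicity = 1
  λ = 5: algebraic multiplicity = 3, geometric multiplicity = 1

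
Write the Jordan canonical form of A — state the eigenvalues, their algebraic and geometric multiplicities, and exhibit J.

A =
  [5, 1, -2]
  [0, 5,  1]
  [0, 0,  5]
J_3(5)

The characteristic polynomial is
  det(x·I − A) = x^3 - 15*x^2 + 75*x - 125 = (x - 5)^3

Eigenvalues and multiplicities (the geometric multiplicity of λ is n − rank(A − λI), which equals the number of Jordan blocks for λ):
  λ = 5: algebraic multiplicity = 3, geometric multiplicity = 1

Determining the block sizes for each eigenvalue:
  λ = 5: one block (gm = 1), so the single block has size am = 3 → block sizes [3]

Assembling the blocks gives a Jordan form
J =
  [5, 1, 0]
  [0, 5, 1]
  [0, 0, 5]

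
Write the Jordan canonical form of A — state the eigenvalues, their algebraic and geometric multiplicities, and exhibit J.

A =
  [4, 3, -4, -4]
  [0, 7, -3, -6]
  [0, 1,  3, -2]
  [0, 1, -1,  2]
J_3(4) ⊕ J_1(4)

The characteristic polynomial is
  det(x·I − A) = x^4 - 16*x^3 + 96*x^2 - 256*x + 256 = (x - 4)^4

Eigenvalues and multiplicities (the geometric multiplicity of λ is n − rank(A − λI), which equals the number of Jordan blocks for λ):
  λ = 4: algebraic multiplicity = 4, geometric multiplicity = 2

Determining the block sizes for each eigenvalue:
  λ = 4: with am = 4 and gm = 2, the partition is not yet determined (e.g. several partitions of 4 into 2 parts exist). Let N = A − (4)·I. Computing rank(N^1) = 2, rank(N^2) = 1, rank(N^3) = 0; the number of blocks of size ≥ j is rank(N^{j−1}) − rank(N^j), giving [2, 1, 1]. So we have 1 block(s) of size 3, 1 block(s) of size 1 → block sizes [3, 1]

Assembling the blocks gives a Jordan form
J =
  [4, 1, 0, 0]
  [0, 4, 1, 0]
  [0, 0, 4, 0]
  [0, 0, 0, 4]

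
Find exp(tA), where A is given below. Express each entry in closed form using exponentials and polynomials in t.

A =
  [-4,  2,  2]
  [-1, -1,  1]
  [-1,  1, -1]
e^{tA} =
  [-2*t*exp(-2*t) + exp(-2*t), 2*t*exp(-2*t), 2*t*exp(-2*t)]
  [-t*exp(-2*t), t*exp(-2*t) + exp(-2*t), t*exp(-2*t)]
  [-t*exp(-2*t), t*exp(-2*t), t*exp(-2*t) + exp(-2*t)]

Strategy: write A = P · J · P⁻¹ where J is a Jordan canonical form, so e^{tA} = P · e^{tJ} · P⁻¹, and e^{tJ} can be computed block-by-block.

A has Jordan form
J =
  [-2,  1,  0]
  [ 0, -2,  0]
  [ 0,  0, -2]
(up to reordering of blocks).

Per-block formulas:
  For a 1×1 block at λ = -2: exp(t · [-2]) = [e^(-2t)].
  For a 2×2 Jordan block J_2(-2): exp(t · J_2(-2)) = e^(-2t)·(I + t·N), where N is the 2×2 nilpotent shift.

After assembling e^{tJ} and conjugating by P, we get:

e^{tA} =
  [-2*t*exp(-2*t) + exp(-2*t), 2*t*exp(-2*t), 2*t*exp(-2*t)]
  [-t*exp(-2*t), t*exp(-2*t) + exp(-2*t), t*exp(-2*t)]
  [-t*exp(-2*t), t*exp(-2*t), t*exp(-2*t) + exp(-2*t)]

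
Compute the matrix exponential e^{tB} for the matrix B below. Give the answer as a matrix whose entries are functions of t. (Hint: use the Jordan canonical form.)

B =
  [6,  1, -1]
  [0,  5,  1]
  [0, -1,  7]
e^{tB} =
  [exp(6*t), t*exp(6*t), -t*exp(6*t)]
  [0, -t*exp(6*t) + exp(6*t), t*exp(6*t)]
  [0, -t*exp(6*t), t*exp(6*t) + exp(6*t)]

Strategy: write B = P · J · P⁻¹ where J is a Jordan canonical form, so e^{tB} = P · e^{tJ} · P⁻¹, and e^{tJ} can be computed block-by-block.

B has Jordan form
J =
  [6, 1, 0]
  [0, 6, 0]
  [0, 0, 6]
(up to reordering of blocks).

Per-block formulas:
  For a 2×2 Jordan block J_2(6): exp(t · J_2(6)) = e^(6t)·(I + t·N), where N is the 2×2 nilpotent shift.
  For a 1×1 block at λ = 6: exp(t · [6]) = [e^(6t)].

After assembling e^{tJ} and conjugating by P, we get:

e^{tB} =
  [exp(6*t), t*exp(6*t), -t*exp(6*t)]
  [0, -t*exp(6*t) + exp(6*t), t*exp(6*t)]
  [0, -t*exp(6*t), t*exp(6*t) + exp(6*t)]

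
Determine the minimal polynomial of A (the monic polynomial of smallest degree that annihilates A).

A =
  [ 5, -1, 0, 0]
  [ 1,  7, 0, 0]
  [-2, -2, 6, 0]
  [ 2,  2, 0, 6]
x^2 - 12*x + 36

The characteristic polynomial is χ_A(x) = (x - 6)^4, so the eigenvalues are known. The minimal polynomial is
  m_A(x) = Π_λ (x − λ)^{k_λ}
where k_λ is the size of the *largest* Jordan block for λ (equivalently, the smallest k with (A − λI)^k v = 0 for every generalised eigenvector v of λ).

  λ = 6: largest Jordan block has size 2, contributing (x − 6)^2

So m_A(x) = (x - 6)^2 = x^2 - 12*x + 36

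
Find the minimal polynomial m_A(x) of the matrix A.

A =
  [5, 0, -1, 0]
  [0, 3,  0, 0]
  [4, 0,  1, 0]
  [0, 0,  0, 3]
x^2 - 6*x + 9

The characteristic polynomial is χ_A(x) = (x - 3)^4, so the eigenvalues are known. The minimal polynomial is
  m_A(x) = Π_λ (x − λ)^{k_λ}
where k_λ is the size of the *largest* Jordan block for λ (equivalently, the smallest k with (A − λI)^k v = 0 for every generalised eigenvector v of λ).

  λ = 3: largest Jordan block has size 2, contributing (x − 3)^2

So m_A(x) = (x - 3)^2 = x^2 - 6*x + 9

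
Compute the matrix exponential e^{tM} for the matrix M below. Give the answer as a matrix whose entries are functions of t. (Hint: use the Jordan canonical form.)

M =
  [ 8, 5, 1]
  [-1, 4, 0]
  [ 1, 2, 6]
e^{tM} =
  [2*t*exp(6*t) + exp(6*t), t^2*exp(6*t) + 5*t*exp(6*t), t^2*exp(6*t) + t*exp(6*t)]
  [-t*exp(6*t), -t^2*exp(6*t)/2 - 2*t*exp(6*t) + exp(6*t), -t^2*exp(6*t)/2]
  [t*exp(6*t), t^2*exp(6*t)/2 + 2*t*exp(6*t), t^2*exp(6*t)/2 + exp(6*t)]

Strategy: write M = P · J · P⁻¹ where J is a Jordan canonical form, so e^{tM} = P · e^{tJ} · P⁻¹, and e^{tJ} can be computed block-by-block.

M has Jordan form
J =
  [6, 1, 0]
  [0, 6, 1]
  [0, 0, 6]
(up to reordering of blocks).

Per-block formulas:
  For a 3×3 Jordan block J_3(6): exp(t · J_3(6)) = e^(6t)·(I + t·N + (t^2/2)·N^2), where N is the 3×3 nilpotent shift.

After assembling e^{tJ} and conjugating by P, we get:

e^{tM} =
  [2*t*exp(6*t) + exp(6*t), t^2*exp(6*t) + 5*t*exp(6*t), t^2*exp(6*t) + t*exp(6*t)]
  [-t*exp(6*t), -t^2*exp(6*t)/2 - 2*t*exp(6*t) + exp(6*t), -t^2*exp(6*t)/2]
  [t*exp(6*t), t^2*exp(6*t)/2 + 2*t*exp(6*t), t^2*exp(6*t)/2 + exp(6*t)]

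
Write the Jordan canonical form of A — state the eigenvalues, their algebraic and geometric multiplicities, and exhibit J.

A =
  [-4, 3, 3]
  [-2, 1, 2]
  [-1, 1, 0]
J_2(-1) ⊕ J_1(-1)

The characteristic polynomial is
  det(x·I − A) = x^3 + 3*x^2 + 3*x + 1 = (x + 1)^3

Eigenvalues and multiplicities (the geometric multiplicity of λ is n − rank(A − λI), which equals the number of Jordan blocks for λ):
  λ = -1: algebraic multiplicity = 3, geometric multiplicity = 2

Determining the block sizes for each eigenvalue:
  λ = -1: 2 blocks summing to 3 forces exactly one block of size 2 and the rest size 1 → block sizes [2, 1]

Assembling the blocks gives a Jordan form
J =
  [-1,  1,  0]
  [ 0, -1,  0]
  [ 0,  0, -1]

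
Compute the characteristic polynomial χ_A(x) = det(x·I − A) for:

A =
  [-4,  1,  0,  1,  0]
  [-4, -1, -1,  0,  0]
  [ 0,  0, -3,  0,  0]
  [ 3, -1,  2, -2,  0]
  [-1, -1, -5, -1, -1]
x^5 + 11*x^4 + 46*x^3 + 90*x^2 + 81*x + 27

Expanding det(x·I − A) (e.g. by cofactor expansion or by noting that A is similar to its Jordan form J, which has the same characteristic polynomial as A) gives
  χ_A(x) = x^5 + 11*x^4 + 46*x^3 + 90*x^2 + 81*x + 27
which factors as (x + 1)^2*(x + 3)^3. The eigenvalues (with algebraic multiplicities) are λ = -3 with multiplicity 3, λ = -1 with multiplicity 2.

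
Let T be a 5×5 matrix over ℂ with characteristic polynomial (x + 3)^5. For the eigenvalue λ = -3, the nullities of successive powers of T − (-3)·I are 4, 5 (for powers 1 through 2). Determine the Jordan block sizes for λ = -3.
Block sizes for λ = -3: [2, 1, 1, 1]

From the dimensions of kernels of powers, the number of Jordan blocks of size at least j is d_j − d_{j−1} where d_j = dim ker(N^j) (with d_0 = 0). Computing the differences gives [4, 1].
The number of blocks of size exactly k is (#blocks of size ≥ k) − (#blocks of size ≥ k + 1), so the partition is: 3 block(s) of size 1, 1 block(s) of size 2.
In nonincreasing order the block sizes are [2, 1, 1, 1].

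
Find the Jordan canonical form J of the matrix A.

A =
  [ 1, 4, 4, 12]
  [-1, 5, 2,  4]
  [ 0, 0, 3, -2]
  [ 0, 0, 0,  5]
J_2(3) ⊕ J_1(3) ⊕ J_1(5)

The characteristic polynomial is
  det(x·I − A) = x^4 - 14*x^3 + 72*x^2 - 162*x + 135 = (x - 5)*(x - 3)^3

Eigenvalues and multiplicities (the geometric multiplicity of λ is n − rank(A − λI), which equals the number of Jordan blocks for λ):
  λ = 3: algebraic multiplicity = 3, geometric multiplicity = 2
  λ = 5: algebraic multiplicity = 1, geometric multiplicity = 1

Determining the block sizes for each eigenvalue:
  λ = 3: 2 blocks summing to 3 forces exactly one block of size 2 and the rest size 1 → block sizes [2, 1]
  λ = 5: one block (gm = 1), so the single block has size am = 1 → block sizes [1]

Assembling the blocks gives a Jordan form
J =
  [3, 1, 0, 0]
  [0, 3, 0, 0]
  [0, 0, 3, 0]
  [0, 0, 0, 5]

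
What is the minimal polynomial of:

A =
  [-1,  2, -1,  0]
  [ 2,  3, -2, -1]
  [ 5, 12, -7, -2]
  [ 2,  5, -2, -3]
x^2 + 4*x + 4

The characteristic polynomial is χ_A(x) = (x + 2)^4, so the eigenvalues are known. The minimal polynomial is
  m_A(x) = Π_λ (x − λ)^{k_λ}
where k_λ is the size of the *largest* Jordan block for λ (equivalently, the smallest k with (A − λI)^k v = 0 for every generalised eigenvector v of λ).

  λ = -2: largest Jordan block has size 2, contributing (x + 2)^2

So m_A(x) = (x + 2)^2 = x^2 + 4*x + 4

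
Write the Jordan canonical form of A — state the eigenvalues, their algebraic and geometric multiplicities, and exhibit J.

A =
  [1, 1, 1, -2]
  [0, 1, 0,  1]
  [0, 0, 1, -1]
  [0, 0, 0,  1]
J_2(1) ⊕ J_2(1)

The characteristic polynomial is
  det(x·I − A) = x^4 - 4*x^3 + 6*x^2 - 4*x + 1 = (x - 1)^4

Eigenvalues and multiplicities (the geometric multiplicity of λ is n − rank(A − λI), which equals the number of Jordan blocks for λ):
  λ = 1: algebraic multiplicity = 4, geometric multiplicity = 2

Determining the block sizes for each eigenvalue:
  λ = 1: with am = 4 and gm = 2, the partition is not yet determined (e.g. several partitions of 4 into 2 parts exist). Let N = A − (1)·I. Computing rank(N^1) = 2, rank(N^2) = 0; the number of blocks of size ≥ j is rank(N^{j−1}) − rank(N^j), giving [2, 2]. So we have 2 block(s) of size 2 → block sizes [2, 2]

Assembling the blocks gives a Jordan form
J =
  [1, 1, 0, 0]
  [0, 1, 0, 0]
  [0, 0, 1, 1]
  [0, 0, 0, 1]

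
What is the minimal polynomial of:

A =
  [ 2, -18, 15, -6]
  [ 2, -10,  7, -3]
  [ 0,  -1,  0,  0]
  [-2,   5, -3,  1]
x^4 + 7*x^3 + 18*x^2 + 20*x + 8

The characteristic polynomial is χ_A(x) = (x + 1)*(x + 2)^3, so the eigenvalues are known. The minimal polynomial is
  m_A(x) = Π_λ (x − λ)^{k_λ}
where k_λ is the size of the *largest* Jordan block for λ (equivalently, the smallest k with (A − λI)^k v = 0 for every generalised eigenvector v of λ).

  λ = -2: largest Jordan block has size 3, contributing (x + 2)^3
  λ = -1: largest Jordan block has size 1, contributing (x + 1)

So m_A(x) = (x + 1)*(x + 2)^3 = x^4 + 7*x^3 + 18*x^2 + 20*x + 8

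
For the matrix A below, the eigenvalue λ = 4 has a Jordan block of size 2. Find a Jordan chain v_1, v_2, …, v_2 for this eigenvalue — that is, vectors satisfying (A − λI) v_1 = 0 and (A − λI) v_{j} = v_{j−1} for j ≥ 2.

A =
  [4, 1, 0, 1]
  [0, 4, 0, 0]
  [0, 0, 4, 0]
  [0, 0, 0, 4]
A Jordan chain for λ = 4 of length 2:
v_1 = (1, 0, 0, 0)ᵀ
v_2 = (0, 1, 0, 0)ᵀ

Let N = A − (4)·I. We want v_2 with N^2 v_2 = 0 but N^1 v_2 ≠ 0; then v_{j-1} := N · v_j for j = 2, …, 2.

Pick v_2 = (0, 1, 0, 0)ᵀ.
Then v_1 = N · v_2 = (1, 0, 0, 0)ᵀ.

Sanity check: (A − (4)·I) v_1 = (0, 0, 0, 0)ᵀ = 0. ✓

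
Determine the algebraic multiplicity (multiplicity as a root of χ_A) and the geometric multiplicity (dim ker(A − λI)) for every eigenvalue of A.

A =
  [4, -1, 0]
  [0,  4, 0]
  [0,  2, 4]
λ = 4: alg = 3, geom = 2

Step 1 — factor the characteristic polynomial to read off the algebraic multiplicities:
  χ_A(x) = (x - 4)^3

Step 2 — compute geometric multiplicities via the rank-nullity identity g(λ) = n − rank(A − λI):
  rank(A − (4)·I) = 1, so dim ker(A − (4)·I) = n − 1 = 2

Summary:
  λ = 4: algebraic multiplicity = 3, geometric multiplicity = 2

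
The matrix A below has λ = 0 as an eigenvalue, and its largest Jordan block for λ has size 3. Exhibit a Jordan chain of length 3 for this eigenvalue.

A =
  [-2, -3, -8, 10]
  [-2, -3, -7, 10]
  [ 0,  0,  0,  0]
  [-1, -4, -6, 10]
A Jordan chain for λ = 0 of length 3:
v_1 = (-2, -2, 0, -1)ᵀ
v_2 = (5, 4, 0, 2)ᵀ
v_3 = (0, 1, -1, 0)ᵀ

Let N = A − (0)·I. We want v_3 with N^3 v_3 = 0 but N^2 v_3 ≠ 0; then v_{j-1} := N · v_j for j = 3, …, 2.

Pick v_3 = (0, 1, -1, 0)ᵀ.
Then v_2 = N · v_3 = (5, 4, 0, 2)ᵀ.
Then v_1 = N · v_2 = (-2, -2, 0, -1)ᵀ.

Sanity check: (A − (0)·I) v_1 = (0, 0, 0, 0)ᵀ = 0. ✓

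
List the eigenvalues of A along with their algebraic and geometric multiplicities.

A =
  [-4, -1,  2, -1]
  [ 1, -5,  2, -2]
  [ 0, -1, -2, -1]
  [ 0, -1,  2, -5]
λ = -4: alg = 4, geom = 2

Step 1 — factor the characteristic polynomial to read off the algebraic multiplicities:
  χ_A(x) = (x + 4)^4

Step 2 — compute geometric multiplicities via the rank-nullity identity g(λ) = n − rank(A − λI):
  rank(A − (-4)·I) = 2, so dim ker(A − (-4)·I) = n − 2 = 2

Summary:
  λ = -4: algebraic multiplicity = 4, geometric multiplicity = 2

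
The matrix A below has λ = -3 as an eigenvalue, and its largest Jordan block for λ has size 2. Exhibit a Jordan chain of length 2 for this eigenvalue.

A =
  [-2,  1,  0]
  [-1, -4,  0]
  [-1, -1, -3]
A Jordan chain for λ = -3 of length 2:
v_1 = (1, -1, -1)ᵀ
v_2 = (1, 0, 0)ᵀ

Let N = A − (-3)·I. We want v_2 with N^2 v_2 = 0 but N^1 v_2 ≠ 0; then v_{j-1} := N · v_j for j = 2, …, 2.

Pick v_2 = (1, 0, 0)ᵀ.
Then v_1 = N · v_2 = (1, -1, -1)ᵀ.

Sanity check: (A − (-3)·I) v_1 = (0, 0, 0)ᵀ = 0. ✓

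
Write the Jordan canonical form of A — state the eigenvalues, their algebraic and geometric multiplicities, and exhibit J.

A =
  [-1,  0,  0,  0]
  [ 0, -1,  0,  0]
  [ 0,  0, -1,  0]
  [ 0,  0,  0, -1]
J_1(-1) ⊕ J_1(-1) ⊕ J_1(-1) ⊕ J_1(-1)

The characteristic polynomial is
  det(x·I − A) = x^4 + 4*x^3 + 6*x^2 + 4*x + 1 = (x + 1)^4

Eigenvalues and multiplicities (the geometric multiplicity of λ is n − rank(A − λI), which equals the number of Jordan blocks for λ):
  λ = -1: algebraic multiplicity = 4, geometric multiplicity = 4

Determining the block sizes for each eigenvalue:
  λ = -1: gm = am = 4, so every block has size 1 → block sizes [1, 1, 1, 1]

Assembling the blocks gives a Jordan form
J =
  [-1,  0,  0,  0]
  [ 0, -1,  0,  0]
  [ 0,  0, -1,  0]
  [ 0,  0,  0, -1]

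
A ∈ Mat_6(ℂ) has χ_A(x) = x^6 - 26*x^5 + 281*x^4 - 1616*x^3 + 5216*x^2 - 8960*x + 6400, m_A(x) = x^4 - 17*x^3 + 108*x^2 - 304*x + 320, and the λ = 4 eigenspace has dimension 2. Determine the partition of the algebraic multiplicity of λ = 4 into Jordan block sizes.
Block sizes for λ = 4: [3, 1]

Step 1 — from the characteristic polynomial, algebraic multiplicity of λ = 4 is 4. From dim ker(A − (4)·I) = 2, there are exactly 2 Jordan blocks for λ = 4.
Step 2 — from the minimal polynomial, the factor (x − 4)^3 tells us the largest block for λ = 4 has size 3.
Step 3 — with total size 4, 2 blocks, and largest block 3, the block sizes (in nonincreasing order) are [3, 1].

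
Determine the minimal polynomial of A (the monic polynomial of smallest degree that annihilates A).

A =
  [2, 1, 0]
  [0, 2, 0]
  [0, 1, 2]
x^2 - 4*x + 4

The characteristic polynomial is χ_A(x) = (x - 2)^3, so the eigenvalues are known. The minimal polynomial is
  m_A(x) = Π_λ (x − λ)^{k_λ}
where k_λ is the size of the *largest* Jordan block for λ (equivalently, the smallest k with (A − λI)^k v = 0 for every generalised eigenvector v of λ).

  λ = 2: largest Jordan block has size 2, contributing (x − 2)^2

So m_A(x) = (x - 2)^2 = x^2 - 4*x + 4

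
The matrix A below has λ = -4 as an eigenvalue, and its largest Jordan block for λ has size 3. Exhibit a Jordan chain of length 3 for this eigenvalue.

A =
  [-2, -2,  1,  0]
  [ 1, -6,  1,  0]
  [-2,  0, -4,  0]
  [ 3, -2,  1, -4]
A Jordan chain for λ = -4 of length 3:
v_1 = (0, -2, -4, 2)ᵀ
v_2 = (2, 1, -2, 3)ᵀ
v_3 = (1, 0, 0, 0)ᵀ

Let N = A − (-4)·I. We want v_3 with N^3 v_3 = 0 but N^2 v_3 ≠ 0; then v_{j-1} := N · v_j for j = 3, …, 2.

Pick v_3 = (1, 0, 0, 0)ᵀ.
Then v_2 = N · v_3 = (2, 1, -2, 3)ᵀ.
Then v_1 = N · v_2 = (0, -2, -4, 2)ᵀ.

Sanity check: (A − (-4)·I) v_1 = (0, 0, 0, 0)ᵀ = 0. ✓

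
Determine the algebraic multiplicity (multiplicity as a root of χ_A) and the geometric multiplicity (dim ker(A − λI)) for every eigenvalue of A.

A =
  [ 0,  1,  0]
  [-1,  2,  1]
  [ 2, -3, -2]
λ = 0: alg = 3, geom = 1

Step 1 — factor the characteristic polynomial to read off the algebraic multiplicities:
  χ_A(x) = x^3

Step 2 — compute geometric multiplicities via the rank-nullity identity g(λ) = n − rank(A − λI):
  rank(A − (0)·I) = 2, so dim ker(A − (0)·I) = n − 2 = 1

Summary:
  λ = 0: algebraic multiplicity = 3, geometric multiplicity = 1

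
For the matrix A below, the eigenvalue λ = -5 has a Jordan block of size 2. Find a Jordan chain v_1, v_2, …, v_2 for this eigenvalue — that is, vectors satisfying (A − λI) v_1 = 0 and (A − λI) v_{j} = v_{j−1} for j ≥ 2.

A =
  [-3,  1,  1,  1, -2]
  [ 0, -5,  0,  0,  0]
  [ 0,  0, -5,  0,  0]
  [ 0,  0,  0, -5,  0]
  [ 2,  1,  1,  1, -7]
A Jordan chain for λ = -5 of length 2:
v_1 = (2, 0, 0, 0, 2)ᵀ
v_2 = (1, 0, 0, 0, 0)ᵀ

Let N = A − (-5)·I. We want v_2 with N^2 v_2 = 0 but N^1 v_2 ≠ 0; then v_{j-1} := N · v_j for j = 2, …, 2.

Pick v_2 = (1, 0, 0, 0, 0)ᵀ.
Then v_1 = N · v_2 = (2, 0, 0, 0, 2)ᵀ.

Sanity check: (A − (-5)·I) v_1 = (0, 0, 0, 0, 0)ᵀ = 0. ✓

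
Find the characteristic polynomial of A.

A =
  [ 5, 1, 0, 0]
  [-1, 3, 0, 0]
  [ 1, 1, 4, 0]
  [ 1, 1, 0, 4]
x^4 - 16*x^3 + 96*x^2 - 256*x + 256

Expanding det(x·I − A) (e.g. by cofactor expansion or by noting that A is similar to its Jordan form J, which has the same characteristic polynomial as A) gives
  χ_A(x) = x^4 - 16*x^3 + 96*x^2 - 256*x + 256
which factors as (x - 4)^4. The eigenvalues (with algebraic multiplicities) are λ = 4 with multiplicity 4.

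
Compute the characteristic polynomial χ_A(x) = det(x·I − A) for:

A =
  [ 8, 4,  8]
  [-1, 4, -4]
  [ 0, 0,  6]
x^3 - 18*x^2 + 108*x - 216

Expanding det(x·I − A) (e.g. by cofactor expansion or by noting that A is similar to its Jordan form J, which has the same characteristic polynomial as A) gives
  χ_A(x) = x^3 - 18*x^2 + 108*x - 216
which factors as (x - 6)^3. The eigenvalues (with algebraic multiplicities) are λ = 6 with multiplicity 3.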